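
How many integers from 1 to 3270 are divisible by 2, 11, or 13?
⌊3270/2⌋+⌊3270/11⌋+⌊3270/13⌋ - ⌊3270/22⌋-⌊3270/26⌋-⌊3270/143⌋ + ⌊3270/286⌋ = 1635+297+251 - 148-125-22 + 11 = 1899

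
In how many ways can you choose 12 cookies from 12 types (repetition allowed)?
C(12+12-1, 12-1) = C(23, 11) = 1352078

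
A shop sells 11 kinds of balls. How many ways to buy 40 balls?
C(40+11-1, 11-1) = C(50, 10) = 10272278170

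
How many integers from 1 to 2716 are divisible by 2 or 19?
⌊2716/2⌋ + ⌊2716/19⌋ - ⌊2716/38⌋ = 1358 + 142 - 71 = 1429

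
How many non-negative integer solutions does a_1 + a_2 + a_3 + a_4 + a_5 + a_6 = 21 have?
C(21+6-1, 6-1) = C(26, 5) = 65780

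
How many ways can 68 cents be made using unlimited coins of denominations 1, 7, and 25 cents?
Coefficient of x^68 in 1/(1-x^1) · 1/(1-x^7) · 1/(1-x^25). Case on j = number of 25-cent coins (j = 0..2); remainder r = 68 - 25j is made from {1,7} in ⌊r/7⌋+1 ways. r = 68, 43, 18 → 10 + 7 + 3 = 20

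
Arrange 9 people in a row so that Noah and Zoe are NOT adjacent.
Total - adjacent = 9! - (9-1)!×2 = 362880 - 80640 = 282240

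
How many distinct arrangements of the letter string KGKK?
4! / (3! × 1!) = 4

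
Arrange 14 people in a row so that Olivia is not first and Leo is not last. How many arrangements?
By inclusion-exclusion: 14! - 2×(14-1)! + (14-2)! = 87178291200 - 12454041600 + 479001600 = 75203251200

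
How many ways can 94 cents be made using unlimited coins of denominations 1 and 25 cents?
Coefficient of x^94 in 1/(1-x^1) · 1/(1-x^25). Use j coins of 25 for j = 0..⌊94/25⌋ = 3, the rest in 1s: 3 + 1 = 4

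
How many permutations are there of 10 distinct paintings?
10! = 3628800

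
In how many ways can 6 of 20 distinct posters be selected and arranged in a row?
P(20,6) = 20!/(20-6)! = 27907200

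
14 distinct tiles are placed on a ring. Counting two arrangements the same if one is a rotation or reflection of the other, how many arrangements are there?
(14-1)!/2 = 6227020800/2 = 3113510400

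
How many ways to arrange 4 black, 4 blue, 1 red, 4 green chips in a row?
13! / (4! × 4! × 1! × 4!) = 450450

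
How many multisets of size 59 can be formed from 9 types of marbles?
C(59+9-1, 9-1) = C(67, 8) = 6522361560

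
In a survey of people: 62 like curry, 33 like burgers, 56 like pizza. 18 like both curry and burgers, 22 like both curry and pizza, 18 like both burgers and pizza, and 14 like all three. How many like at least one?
|A∪B∪C| = 62+33+56-18-22-18+14 = 107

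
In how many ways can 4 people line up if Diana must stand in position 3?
Fix one position: (4-1)! = 6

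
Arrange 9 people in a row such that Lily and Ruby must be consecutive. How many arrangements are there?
Treat the 2 as one block: (9-2+1)! × 2! = 40320 × 2 = 80640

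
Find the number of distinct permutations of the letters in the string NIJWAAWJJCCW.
12! / (3! × 2! × 1! × 3! × 2! × 1!) = 3326400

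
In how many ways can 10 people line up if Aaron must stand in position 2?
Fix one position: (10-1)! = 362880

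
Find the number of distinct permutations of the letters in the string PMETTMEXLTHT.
12! / (1! × 1! × 4! × 1! × 2! × 2! × 1!) = 4989600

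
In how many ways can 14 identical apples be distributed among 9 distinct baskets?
C(14+9-1, 9-1) = C(22, 8) = 319770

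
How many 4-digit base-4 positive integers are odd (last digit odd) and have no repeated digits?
Last∈{1,3}. Last=0: 0. Last nonzero: 2×2×P(2,2) = 8. Total = 8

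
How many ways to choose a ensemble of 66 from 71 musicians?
C(71,66) = 71!/(66!×5!) = 13019909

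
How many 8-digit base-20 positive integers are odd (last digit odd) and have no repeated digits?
Last∈{1,3,5,7,9,11,13,15,17,19}. Last=0: 0. Last nonzero: 10×18×P(18,6) = 2405894400. Total = 2405894400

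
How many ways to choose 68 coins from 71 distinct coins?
C(71,68) = 71!/(68!×3!) = 57155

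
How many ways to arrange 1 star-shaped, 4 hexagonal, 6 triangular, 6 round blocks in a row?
17! / (1! × 4! × 6! × 6!) = 28588560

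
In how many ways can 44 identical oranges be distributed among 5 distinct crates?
C(44+5-1, 5-1) = C(48, 4) = 194580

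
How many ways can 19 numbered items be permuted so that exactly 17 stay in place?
Choose the 17 fixed points C(19,17) = 171, derange the rest: !2 = Σ_{j=0}^{2} (-1)^j·2!/j! = 2 - 2 + 1 = 1. Product = 171 × 1 = 171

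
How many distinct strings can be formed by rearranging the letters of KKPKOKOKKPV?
11! / (2! × 1! × 6! × 2!) = 13860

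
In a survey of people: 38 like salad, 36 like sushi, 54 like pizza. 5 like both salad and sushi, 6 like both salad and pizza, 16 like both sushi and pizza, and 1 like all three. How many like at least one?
|A∪B∪C| = 38+36+54-5-6-16+1 = 102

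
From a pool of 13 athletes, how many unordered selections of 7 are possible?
C(13,7) = 13!/(7!×6!) = 1716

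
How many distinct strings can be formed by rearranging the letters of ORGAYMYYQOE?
11! / (1! × 1! × 3! × 1! × 1! × 2! × 1! × 1!) = 3326400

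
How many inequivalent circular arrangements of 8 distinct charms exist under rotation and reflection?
(8-1)!/2 = 5040/2 = 2520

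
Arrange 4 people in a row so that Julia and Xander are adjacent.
Treat as block: (4-1)! × 2! = 6 × 2 = 12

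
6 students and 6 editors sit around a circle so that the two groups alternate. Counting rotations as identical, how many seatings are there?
Fix one of the students: (6-1)! ways for the remaining students, × 6! ways for the editors = 120 × 720 = 86400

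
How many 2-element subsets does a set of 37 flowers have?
C(37,2) = 37!/(2!×35!) = 666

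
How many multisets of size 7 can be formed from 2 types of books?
C(7+2-1, 2-1) = C(8, 1) = 8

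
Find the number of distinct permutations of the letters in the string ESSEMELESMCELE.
14! / (2! × 6! × 3! × 2! × 1!) = 5045040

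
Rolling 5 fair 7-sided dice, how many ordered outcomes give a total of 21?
Coefficient of x^21 in (x + x² + ... + x^7)^5. By inclusion-exclusion on dice exceeding 7: Σ_j (-1)^j C(5,j)·C(21-1-7j, 4) = C(5,0)·C(20,4) - C(5,1)·C(13,4) + C(5,2)·C(6,4) = 1·4845 - 5·715 + 10·15 = 1420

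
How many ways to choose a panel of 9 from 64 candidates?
C(64,9) = 64!/(9!×55!) = 27540584512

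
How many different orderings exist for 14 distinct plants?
14! = 87178291200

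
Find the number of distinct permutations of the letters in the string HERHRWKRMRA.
11! / (1! × 1! × 1! × 1! × 1! × 4! × 2!) = 831600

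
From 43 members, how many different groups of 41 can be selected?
C(43,41) = 43!/(41!×2!) = 903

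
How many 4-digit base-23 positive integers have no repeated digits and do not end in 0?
Last digit: 22 nonzero choices. First digit: 21 (nonzero, ≠last). Middle 2: P(21,2) = 420. Total = 194040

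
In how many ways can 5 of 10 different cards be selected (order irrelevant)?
C(10,5) = 10!/(5!×5!) = 252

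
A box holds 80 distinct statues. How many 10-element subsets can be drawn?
C(80,10) = 80!/(10!×70!) = 1646492110120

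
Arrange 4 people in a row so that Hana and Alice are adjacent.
Treat as block: (4-1)! × 2! = 6 × 2 = 12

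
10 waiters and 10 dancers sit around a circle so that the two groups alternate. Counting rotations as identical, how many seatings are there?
Fix one of the waiters: (10-1)! ways for the remaining waiters, × 10! ways for the dancers = 362880 × 3628800 = 1316818944000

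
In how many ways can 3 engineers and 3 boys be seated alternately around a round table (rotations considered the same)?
Fix one of the engineers: (3-1)! ways for the remaining engineers, × 3! ways for the boys = 2 × 6 = 12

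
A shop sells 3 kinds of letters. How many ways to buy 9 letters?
C(9+3-1, 3-1) = C(11, 2) = 55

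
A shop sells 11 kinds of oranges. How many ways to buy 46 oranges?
C(46+11-1, 11-1) = C(56, 10) = 35607051480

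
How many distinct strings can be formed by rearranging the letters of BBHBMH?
6! / (1! × 3! × 2!) = 60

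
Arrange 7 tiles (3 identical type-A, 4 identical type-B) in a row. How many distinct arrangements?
7! / (3! × 4!) = 35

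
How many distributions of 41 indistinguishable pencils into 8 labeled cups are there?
C(41+8-1, 8-1) = C(48, 7) = 73629072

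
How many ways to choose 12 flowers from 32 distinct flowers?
C(32,12) = 32!/(12!×20!) = 225792840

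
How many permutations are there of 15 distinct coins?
15! = 1307674368000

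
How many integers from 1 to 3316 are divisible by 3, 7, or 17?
⌊3316/3⌋+⌊3316/7⌋+⌊3316/17⌋ - ⌊3316/21⌋-⌊3316/51⌋-⌊3316/119⌋ + ⌊3316/357⌋ = 1105+473+195 - 157-65-27 + 9 = 1533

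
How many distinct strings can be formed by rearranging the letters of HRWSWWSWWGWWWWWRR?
17! / (10! × 2! × 1! × 1! × 3!) = 8168160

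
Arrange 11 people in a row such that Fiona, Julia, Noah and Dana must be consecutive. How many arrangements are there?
Treat the 4 as one block: (11-4+1)! × 4! = 40320 × 24 = 967680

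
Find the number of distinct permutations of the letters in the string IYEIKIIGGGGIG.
13! / (1! × 1! × 5! × 1! × 5!) = 432432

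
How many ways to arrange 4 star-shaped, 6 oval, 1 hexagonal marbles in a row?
11! / (4! × 6! × 1!) = 2310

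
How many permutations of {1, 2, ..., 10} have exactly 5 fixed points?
Choose the 5 fixed points C(10,5) = 252, derange the rest: !5 = Σ_{j=0}^{5} (-1)^j·5!/j! = 120 - 120 + 60 - 20 + 5 - 1 = 44. Product = 252 × 44 = 11088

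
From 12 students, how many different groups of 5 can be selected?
C(12,5) = 12!/(5!×7!) = 792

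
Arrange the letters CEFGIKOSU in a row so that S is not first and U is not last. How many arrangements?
By inclusion-exclusion: 9! - 2×(9-1)! + (9-2)! = 362880 - 80640 + 5040 = 287280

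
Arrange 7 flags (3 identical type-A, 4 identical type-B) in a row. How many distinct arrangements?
7! / (3! × 4!) = 35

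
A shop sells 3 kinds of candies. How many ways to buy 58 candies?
C(58+3-1, 3-1) = C(60, 2) = 1770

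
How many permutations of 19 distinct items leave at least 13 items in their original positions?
Exactly j fixed points: C(19,j)·!(19-j); sum over j ≥ 13 (derangement numbers via !m = (m-1)·(!(m-1) + !(m-2)): !0..!6 = 1, 0, 1, 2, 9, 44, 265). Σ_{j=13}^{19} C(19,j)·!(19-j) = C(19,13)·!6 + C(19,14)·!5 + C(19,15)·!4 + C(19,16)·!3 + C(19,17)·!2 + C(19,18)·!1 + C(19,19)·!0 = 27132·265 + 11628·44 + 3876·9 + 969·2 + 171·1 + 19·0 + 1·1 = 7738606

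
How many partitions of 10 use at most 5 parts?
By conjugation, equals partitions of 10 into parts ≤ 5. Let r_j(i) = number of partitions of i into parts ≤ j, for i = 0..10. r_1(i) = 1 for all i; r_j(i) = r_{j-1}(i) + r_j(i-j). Rows j = 2..5: ≤2: 1 1 2 2 3 3 4 4 5 5 6; ≤3: 1 1 2 3 4 5 7 8 10 12 14; ≤4: 1 1 2 3 5 6 9 11 15 18 23; ≤5: 1 1 2 3 5 7 10 13 18 23 30. r_5(10) = 30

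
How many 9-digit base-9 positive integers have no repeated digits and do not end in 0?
Last digit: 8 nonzero choices. First digit: 7 (nonzero, ≠last). Middle 7: P(7,7) = 5040. Total = 282240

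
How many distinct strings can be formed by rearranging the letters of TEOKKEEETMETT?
13! / (1! × 1! × 2! × 5! × 4!) = 1081080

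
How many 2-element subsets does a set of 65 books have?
C(65,2) = 65!/(2!×63!) = 2080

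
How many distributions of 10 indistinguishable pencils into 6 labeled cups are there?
C(10+6-1, 6-1) = C(15, 5) = 3003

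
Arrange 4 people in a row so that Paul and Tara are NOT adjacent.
Total - adjacent = 4! - (4-1)!×2 = 24 - 12 = 12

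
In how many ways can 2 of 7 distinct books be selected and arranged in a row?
P(7,2) = 7!/(7-2)! = 42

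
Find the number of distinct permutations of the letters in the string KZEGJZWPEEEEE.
13! / (1! × 6! × 2! × 1! × 1! × 1! × 1!) = 4324320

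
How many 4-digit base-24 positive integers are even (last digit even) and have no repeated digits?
Last∈{0,2,4,6,8,10,12,14,16,18,20,22}. Last=0: 10626. Last nonzero: 11×22×P(22,2) = 111804. Total = 122430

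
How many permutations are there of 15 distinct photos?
15! = 1307674368000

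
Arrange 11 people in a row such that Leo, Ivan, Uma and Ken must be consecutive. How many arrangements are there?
Treat the 4 as one block: (11-4+1)! × 4! = 40320 × 24 = 967680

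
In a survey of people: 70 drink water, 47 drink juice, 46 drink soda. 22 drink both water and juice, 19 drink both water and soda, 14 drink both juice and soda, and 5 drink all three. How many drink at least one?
|A∪B∪C| = 70+47+46-22-19-14+5 = 113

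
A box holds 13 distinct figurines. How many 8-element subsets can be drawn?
C(13,8) = 13!/(8!×5!) = 1287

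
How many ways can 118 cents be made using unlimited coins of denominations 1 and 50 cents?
Coefficient of x^118 in 1/(1-x^1) · 1/(1-x^50). Use j coins of 50 for j = 0..⌊118/50⌋ = 2, the rest in 1s: 2 + 1 = 3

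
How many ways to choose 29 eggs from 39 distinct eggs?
C(39,29) = 39!/(29!×10!) = 635745396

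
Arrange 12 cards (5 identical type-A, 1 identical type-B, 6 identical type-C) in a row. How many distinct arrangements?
12! / (5! × 1! × 6!) = 5544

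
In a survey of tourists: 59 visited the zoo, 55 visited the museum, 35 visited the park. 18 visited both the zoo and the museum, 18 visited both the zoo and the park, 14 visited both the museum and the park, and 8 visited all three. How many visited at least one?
|A∪B∪C| = 59+55+35-18-18-14+8 = 107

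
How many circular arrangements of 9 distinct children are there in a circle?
Circular: fix one position, arrange the rest. (9-1)! = 40320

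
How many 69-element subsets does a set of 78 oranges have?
C(78,69) = 78!/(69!×9!) = 182364632450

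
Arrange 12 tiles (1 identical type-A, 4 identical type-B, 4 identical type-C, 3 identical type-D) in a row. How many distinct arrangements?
12! / (1! × 4! × 4! × 3!) = 138600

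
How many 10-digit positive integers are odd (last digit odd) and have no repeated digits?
Last∈{1,3,5,7,9}. Last=0: 0. Last nonzero: 5×8×P(8,8) = 1612800. Total = 1612800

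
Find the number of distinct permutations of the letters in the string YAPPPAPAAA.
10! / (5! × 1! × 4!) = 1260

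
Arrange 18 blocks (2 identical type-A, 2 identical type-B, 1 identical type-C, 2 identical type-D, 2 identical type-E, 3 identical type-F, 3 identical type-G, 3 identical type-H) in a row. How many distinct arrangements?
18! / (2! × 2! × 1! × 2! × 2! × 3! × 3! × 3!) = 1852538688000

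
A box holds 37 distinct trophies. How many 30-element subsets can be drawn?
C(37,30) = 37!/(30!×7!) = 10295472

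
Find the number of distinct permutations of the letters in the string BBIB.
4! / (1! × 3!) = 4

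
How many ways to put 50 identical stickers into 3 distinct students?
C(50+3-1, 3-1) = C(52, 2) = 1326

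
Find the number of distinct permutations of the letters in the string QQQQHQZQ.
8! / (6! × 1! × 1!) = 56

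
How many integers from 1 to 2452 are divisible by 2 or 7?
⌊2452/2⌋ + ⌊2452/7⌋ - ⌊2452/14⌋ = 1226 + 350 - 175 = 1401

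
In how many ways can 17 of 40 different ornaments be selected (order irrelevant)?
C(40,17) = 40!/(17!×23!) = 88732378800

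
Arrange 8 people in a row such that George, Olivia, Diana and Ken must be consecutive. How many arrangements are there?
Treat the 4 as one block: (8-4+1)! × 4! = 120 × 24 = 2880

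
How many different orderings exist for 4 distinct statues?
4! = 24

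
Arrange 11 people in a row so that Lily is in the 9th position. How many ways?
Fix one position: (11-1)! = 3628800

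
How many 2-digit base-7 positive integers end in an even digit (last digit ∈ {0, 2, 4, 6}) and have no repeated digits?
Last∈{0,2,4,6}. Last=0: 6. Last nonzero: 3×5×P(5,0) = 15. Total = 21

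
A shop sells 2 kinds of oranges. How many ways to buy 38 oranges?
C(38+2-1, 2-1) = C(39, 1) = 39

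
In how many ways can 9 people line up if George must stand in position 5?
Fix one position: (9-1)! = 40320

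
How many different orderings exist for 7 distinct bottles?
7! = 5040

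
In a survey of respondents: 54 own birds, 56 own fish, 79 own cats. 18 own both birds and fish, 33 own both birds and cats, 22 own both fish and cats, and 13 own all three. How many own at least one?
|A∪B∪C| = 54+56+79-18-33-22+13 = 129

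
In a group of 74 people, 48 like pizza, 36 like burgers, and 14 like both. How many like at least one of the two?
|A∪B| = |A| + |B| - |A∩B| = 48 + 36 - 14 = 70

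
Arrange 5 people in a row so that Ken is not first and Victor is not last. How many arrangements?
By inclusion-exclusion: 5! - 2×(5-1)! + (5-2)! = 120 - 48 + 6 = 78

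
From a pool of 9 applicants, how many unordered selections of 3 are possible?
C(9,3) = 9!/(3!×6!) = 84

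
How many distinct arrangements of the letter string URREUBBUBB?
10! / (4! × 1! × 3! × 2!) = 12600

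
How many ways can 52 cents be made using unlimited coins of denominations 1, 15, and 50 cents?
Coefficient of x^52 in 1/(1-x^1) · 1/(1-x^15) · 1/(1-x^50). Case on j = number of 50-cent coins (j = 0..1); remainder r = 52 - 50j is made from {1,15} in ⌊r/15⌋+1 ways. r = 52, 2 → 4 + 1 = 5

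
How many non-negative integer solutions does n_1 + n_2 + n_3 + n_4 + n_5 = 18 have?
C(18+5-1, 5-1) = C(22, 4) = 7315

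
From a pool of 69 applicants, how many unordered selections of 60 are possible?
C(69,60) = 69!/(60!×9!) = 56672074888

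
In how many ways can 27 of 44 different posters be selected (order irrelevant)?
C(44,27) = 44!/(27!×17!) = 686353797976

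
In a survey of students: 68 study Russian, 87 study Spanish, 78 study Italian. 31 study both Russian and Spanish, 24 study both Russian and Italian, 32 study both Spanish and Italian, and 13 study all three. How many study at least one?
|A∪B∪C| = 68+87+78-31-24-32+13 = 159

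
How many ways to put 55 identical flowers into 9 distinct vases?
C(55+9-1, 9-1) = C(63, 8) = 3872894697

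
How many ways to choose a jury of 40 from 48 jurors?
C(48,40) = 48!/(40!×8!) = 377348994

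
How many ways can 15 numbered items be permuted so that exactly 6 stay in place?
Choose the 6 fixed points C(15,6) = 5005, derange the rest: !9 = Σ_{j=0}^{9} (-1)^j·9!/j! = 362880 - 362880 + 181440 - 60480 + 15120 - 3024 + 504 - 72 + 9 - 1 = 133496. Product = 5005 × 133496 = 668147480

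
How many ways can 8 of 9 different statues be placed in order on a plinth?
P(9,8) = 9!/(9-8)! = 362880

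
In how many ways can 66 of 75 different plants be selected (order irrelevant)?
C(75,66) = 75!/(66!×9!) = 125595622175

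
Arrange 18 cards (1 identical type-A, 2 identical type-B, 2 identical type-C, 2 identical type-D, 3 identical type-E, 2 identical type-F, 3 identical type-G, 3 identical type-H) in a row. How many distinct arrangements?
18! / (1! × 2! × 2! × 2! × 3! × 2! × 3! × 3!) = 1852538688000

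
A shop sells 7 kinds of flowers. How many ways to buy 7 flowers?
C(7+7-1, 7-1) = C(13, 6) = 1716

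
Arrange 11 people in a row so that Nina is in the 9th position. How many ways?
Fix one position: (11-1)! = 3628800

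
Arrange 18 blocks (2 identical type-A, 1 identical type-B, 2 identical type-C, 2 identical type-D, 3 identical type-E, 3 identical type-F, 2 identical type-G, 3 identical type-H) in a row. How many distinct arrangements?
18! / (2! × 1! × 2! × 2! × 3! × 3! × 2! × 3!) = 1852538688000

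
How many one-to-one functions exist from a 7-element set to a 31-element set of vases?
P(31,7) = 31!/(31-7)! = 13253058000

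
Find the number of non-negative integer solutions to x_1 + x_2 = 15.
C(15+2-1, 2-1) = C(16, 1) = 16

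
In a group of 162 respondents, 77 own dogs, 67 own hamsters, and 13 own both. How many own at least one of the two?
|A∪B| = |A| + |B| - |A∩B| = 77 + 67 - 13 = 131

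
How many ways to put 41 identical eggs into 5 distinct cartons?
C(41+5-1, 5-1) = C(45, 4) = 148995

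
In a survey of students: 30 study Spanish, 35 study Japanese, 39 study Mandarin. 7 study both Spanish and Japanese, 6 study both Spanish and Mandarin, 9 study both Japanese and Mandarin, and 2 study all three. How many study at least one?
|A∪B∪C| = 30+35+39-7-6-9+2 = 84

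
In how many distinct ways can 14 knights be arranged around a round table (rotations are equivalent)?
Circular: fix one position, arrange the rest. (14-1)! = 6227020800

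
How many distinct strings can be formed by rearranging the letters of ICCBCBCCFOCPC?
13! / (1! × 7! × 1! × 2! × 1! × 1!) = 617760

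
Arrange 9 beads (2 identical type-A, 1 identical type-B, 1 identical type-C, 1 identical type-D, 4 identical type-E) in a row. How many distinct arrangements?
9! / (2! × 1! × 1! × 1! × 4!) = 7560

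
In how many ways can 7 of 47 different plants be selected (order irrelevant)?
C(47,7) = 47!/(7!×40!) = 62891499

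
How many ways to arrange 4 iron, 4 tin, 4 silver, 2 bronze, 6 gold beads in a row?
20! / (4! × 4! × 4! × 2! × 6!) = 122216094000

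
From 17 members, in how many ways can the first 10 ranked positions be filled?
P(17,10) = 17!/(17-10)! = 70572902400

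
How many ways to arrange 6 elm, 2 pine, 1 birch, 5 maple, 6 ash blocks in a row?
20! / (6! × 2! × 1! × 5! × 6!) = 19554575040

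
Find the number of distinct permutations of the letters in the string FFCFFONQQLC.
11! / (2! × 4! × 1! × 1! × 1! × 2!) = 415800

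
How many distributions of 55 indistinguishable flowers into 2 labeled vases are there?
C(55+2-1, 2-1) = C(56, 1) = 56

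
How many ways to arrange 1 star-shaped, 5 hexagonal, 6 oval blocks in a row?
12! / (1! × 5! × 6!) = 5544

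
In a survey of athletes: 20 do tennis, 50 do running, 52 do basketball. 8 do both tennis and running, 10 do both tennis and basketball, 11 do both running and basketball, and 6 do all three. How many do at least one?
|A∪B∪C| = 20+50+52-8-10-11+6 = 99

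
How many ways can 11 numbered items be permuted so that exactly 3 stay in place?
Choose the 3 fixed points C(11,3) = 165, derange the rest: !8 = Σ_{j=0}^{8} (-1)^j·8!/j! = 40320 - 40320 + 20160 - 6720 + 1680 - 336 + 56 - 8 + 1 = 14833. Product = 165 × 14833 = 2447445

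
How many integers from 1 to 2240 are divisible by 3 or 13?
⌊2240/3⌋ + ⌊2240/13⌋ - ⌊2240/39⌋ = 746 + 172 - 57 = 861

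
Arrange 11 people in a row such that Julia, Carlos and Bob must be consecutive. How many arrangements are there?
Treat the 3 as one block: (11-3+1)! × 3! = 362880 × 6 = 2177280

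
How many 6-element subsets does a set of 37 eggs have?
C(37,6) = 37!/(6!×31!) = 2324784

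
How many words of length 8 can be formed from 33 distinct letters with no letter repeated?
P(33,8) = 33!/(33-8)! = 559809169920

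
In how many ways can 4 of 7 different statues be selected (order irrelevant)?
C(7,4) = 7!/(4!×3!) = 35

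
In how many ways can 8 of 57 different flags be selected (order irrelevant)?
C(57,8) = 57!/(8!×49!) = 1652411475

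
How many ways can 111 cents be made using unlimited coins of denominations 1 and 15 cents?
Coefficient of x^111 in 1/(1-x^1) · 1/(1-x^15). Use j coins of 15 for j = 0..⌊111/15⌋ = 7, the rest in 1s: 7 + 1 = 8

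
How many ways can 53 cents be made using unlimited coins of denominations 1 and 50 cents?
Coefficient of x^53 in 1/(1-x^1) · 1/(1-x^50). Use j coins of 50 for j = 0..⌊53/50⌋ = 1, the rest in 1s: 1 + 1 = 2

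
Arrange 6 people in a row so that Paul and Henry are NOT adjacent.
Total - adjacent = 6! - (6-1)!×2 = 720 - 240 = 480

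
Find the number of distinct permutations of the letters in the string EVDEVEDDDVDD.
12! / (3! × 6! × 3!) = 18480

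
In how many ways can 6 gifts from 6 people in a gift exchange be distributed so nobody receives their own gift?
!6 = Σ_{j=0}^{6} (-1)^j·6!/j! = 720 - 720 + 360 - 120 + 30 - 6 + 1 = 265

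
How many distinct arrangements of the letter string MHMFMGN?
7! / (1! × 3! × 1! × 1! × 1!) = 840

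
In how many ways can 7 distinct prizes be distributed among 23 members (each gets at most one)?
P(23,7) = 23!/(23-7)! = 1235591280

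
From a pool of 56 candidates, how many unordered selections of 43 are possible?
C(56,43) = 56!/(43!×13!) = 1889912732400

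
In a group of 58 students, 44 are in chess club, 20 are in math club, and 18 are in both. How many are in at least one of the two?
|A∪B| = |A| + |B| - |A∩B| = 44 + 20 - 18 = 46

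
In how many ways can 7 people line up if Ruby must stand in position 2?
Fix one position: (7-1)! = 720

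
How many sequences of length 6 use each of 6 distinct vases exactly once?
6! = 720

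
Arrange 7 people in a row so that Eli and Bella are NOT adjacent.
Total - adjacent = 7! - (7-1)!×2 = 5040 - 1440 = 3600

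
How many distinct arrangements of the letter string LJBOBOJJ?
8! / (2! × 3! × 1! × 2!) = 1680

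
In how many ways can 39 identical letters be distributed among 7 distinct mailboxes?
C(39+7-1, 7-1) = C(45, 6) = 8145060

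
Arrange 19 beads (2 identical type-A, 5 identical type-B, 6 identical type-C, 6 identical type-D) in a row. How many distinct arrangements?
19! / (2! × 5! × 6! × 6!) = 977728752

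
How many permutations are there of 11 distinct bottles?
11! = 39916800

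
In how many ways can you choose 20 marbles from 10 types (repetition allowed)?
C(20+10-1, 10-1) = C(29, 9) = 10015005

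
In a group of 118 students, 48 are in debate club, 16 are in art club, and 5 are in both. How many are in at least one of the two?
|A∪B| = |A| + |B| - |A∩B| = 48 + 16 - 5 = 59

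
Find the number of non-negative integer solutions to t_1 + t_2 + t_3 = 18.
C(18+3-1, 3-1) = C(20, 2) = 190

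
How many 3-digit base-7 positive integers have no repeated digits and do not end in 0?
Last digit: 6 nonzero choices. First digit: 5 (nonzero, ≠last). Middle 1: P(5,1) = 5. Total = 150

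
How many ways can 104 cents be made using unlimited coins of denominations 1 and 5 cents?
Coefficient of x^104 in 1/(1-x^1) · 1/(1-x^5). Use j coins of 5 for j = 0..⌊104/5⌋ = 20, the rest in 1s: 20 + 1 = 21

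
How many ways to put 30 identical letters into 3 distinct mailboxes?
C(30+3-1, 3-1) = C(32, 2) = 496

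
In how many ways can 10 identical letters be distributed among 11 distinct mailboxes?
C(10+11-1, 11-1) = C(20, 10) = 184756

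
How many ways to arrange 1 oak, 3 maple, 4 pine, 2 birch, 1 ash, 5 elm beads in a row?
16! / (1! × 3! × 4! × 2! × 1! × 5!) = 605404800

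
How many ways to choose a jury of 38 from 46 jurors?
C(46,38) = 46!/(38!×8!) = 260932815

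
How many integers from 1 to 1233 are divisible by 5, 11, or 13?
⌊1233/5⌋+⌊1233/11⌋+⌊1233/13⌋ - ⌊1233/55⌋-⌊1233/65⌋-⌊1233/143⌋ + ⌊1233/715⌋ = 246+112+94 - 22-18-8 + 1 = 405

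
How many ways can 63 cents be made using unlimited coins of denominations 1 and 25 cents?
Coefficient of x^63 in 1/(1-x^1) · 1/(1-x^25). Use j coins of 25 for j = 0..⌊63/25⌋ = 2, the rest in 1s: 2 + 1 = 3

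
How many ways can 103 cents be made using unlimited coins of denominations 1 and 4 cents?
Coefficient of x^103 in 1/(1-x^1) · 1/(1-x^4). Use j coins of 4 for j = 0..⌊103/4⌋ = 25, the rest in 1s: 25 + 1 = 26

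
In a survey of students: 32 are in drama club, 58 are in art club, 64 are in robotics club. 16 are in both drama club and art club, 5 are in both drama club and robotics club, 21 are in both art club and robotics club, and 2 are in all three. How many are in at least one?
|A∪B∪C| = 32+58+64-16-5-21+2 = 114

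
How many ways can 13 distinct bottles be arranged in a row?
13! = 6227020800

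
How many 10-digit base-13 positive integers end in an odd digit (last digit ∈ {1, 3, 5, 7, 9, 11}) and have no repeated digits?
Last∈{1,3,5,7,9,11}. Last=0: 0. Last nonzero: 6×11×P(11,8) = 439084800. Total = 439084800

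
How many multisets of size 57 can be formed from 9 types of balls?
C(57+9-1, 9-1) = C(65, 8) = 5047381560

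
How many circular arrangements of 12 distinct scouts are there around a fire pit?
Circular: fix one position, arrange the rest. (12-1)! = 39916800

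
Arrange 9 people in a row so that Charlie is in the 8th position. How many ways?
Fix one position: (9-1)! = 40320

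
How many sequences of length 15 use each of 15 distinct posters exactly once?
15! = 1307674368000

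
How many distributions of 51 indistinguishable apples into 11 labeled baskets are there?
C(51+11-1, 11-1) = C(61, 10) = 90177170226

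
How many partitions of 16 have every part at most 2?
Let r_j(i) = number of partitions of i into parts ≤ j, for i = 0..16. r_1(i) = 1 for all i; r_j(i) = r_{j-1}(i) + r_j(i-j). Rows j = 2..2: ≤2: 1 1 2 2 3 3 4 4 5 5 6 6 7 7 8 8 9. r_2(16) = 9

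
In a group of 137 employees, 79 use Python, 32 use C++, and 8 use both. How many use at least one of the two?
|A∪B| = |A| + |B| - |A∩B| = 79 + 32 - 8 = 103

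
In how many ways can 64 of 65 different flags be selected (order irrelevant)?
C(65,64) = 65!/(64!×1!) = 65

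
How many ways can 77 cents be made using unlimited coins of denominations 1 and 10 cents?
Coefficient of x^77 in 1/(1-x^1) · 1/(1-x^10). Use j coins of 10 for j = 0..⌊77/10⌋ = 7, the rest in 1s: 7 + 1 = 8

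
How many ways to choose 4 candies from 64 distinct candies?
C(64,4) = 64!/(4!×60!) = 635376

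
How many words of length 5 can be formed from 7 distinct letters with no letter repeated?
P(7,5) = 7!/(7-5)! = 2520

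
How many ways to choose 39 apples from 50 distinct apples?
C(50,39) = 50!/(39!×11!) = 37353738800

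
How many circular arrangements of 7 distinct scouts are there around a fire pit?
Circular: fix one position, arrange the rest. (7-1)! = 720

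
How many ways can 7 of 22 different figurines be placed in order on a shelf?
P(22,7) = 22!/(22-7)! = 859541760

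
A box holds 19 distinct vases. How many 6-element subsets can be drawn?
C(19,6) = 19!/(6!×13!) = 27132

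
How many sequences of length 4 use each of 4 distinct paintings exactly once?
4! = 24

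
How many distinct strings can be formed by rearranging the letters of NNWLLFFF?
8! / (2! × 3! × 2! × 1!) = 1680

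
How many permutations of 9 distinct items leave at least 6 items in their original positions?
Exactly j fixed points: C(9,j)·!(9-j); sum over j ≥ 6 (derangement numbers via !m = (m-1)·(!(m-1) + !(m-2)): !0..!3 = 1, 0, 1, 2). Σ_{j=6}^{9} C(9,j)·!(9-j) = C(9,6)·!3 + C(9,7)·!2 + C(9,8)·!1 + C(9,9)·!0 = 84·2 + 36·1 + 9·0 + 1·1 = 205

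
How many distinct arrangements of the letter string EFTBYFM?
7! / (1! × 1! × 2! × 1! × 1! × 1!) = 2520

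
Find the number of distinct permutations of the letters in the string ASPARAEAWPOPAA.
14! / (3! × 1! × 1! × 1! × 6! × 1! × 1!) = 20180160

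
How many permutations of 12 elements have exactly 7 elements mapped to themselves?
Choose the 7 fixed points C(12,7) = 792, derange the rest: !5 = Σ_{j=0}^{5} (-1)^j·5!/j! = 120 - 120 + 60 - 20 + 5 - 1 = 44. Product = 792 × 44 = 34848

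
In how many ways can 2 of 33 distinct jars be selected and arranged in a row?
P(33,2) = 33!/(33-2)! = 1056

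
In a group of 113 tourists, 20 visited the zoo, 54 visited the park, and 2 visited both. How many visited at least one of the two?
|A∪B| = |A| + |B| - |A∩B| = 20 + 54 - 2 = 72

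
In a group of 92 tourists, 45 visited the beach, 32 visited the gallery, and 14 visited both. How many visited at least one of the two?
|A∪B| = |A| + |B| - |A∩B| = 45 + 32 - 14 = 63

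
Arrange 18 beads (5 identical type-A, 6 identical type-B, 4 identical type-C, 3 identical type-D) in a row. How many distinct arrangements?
18! / (5! × 6! × 4! × 3!) = 514594080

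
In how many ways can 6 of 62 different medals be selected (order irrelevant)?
C(62,6) = 62!/(6!×56!) = 61474519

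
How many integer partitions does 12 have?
Pentagonal recurrence p(n) = p(n-1) + p(n-2) - p(n-5) - p(n-7) + p(n-12) + p(n-15) - ... gives p(0..11) = 1, 1, 2, 3, 5, 7, 11, 15, 22, 30, 42, 56. p(12) = p(11) + p(10) - p(7) - p(5) + p(0) = 56 + 42 - 15 - 7 + 1 = 77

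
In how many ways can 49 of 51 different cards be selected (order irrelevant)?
C(51,49) = 51!/(49!×2!) = 1275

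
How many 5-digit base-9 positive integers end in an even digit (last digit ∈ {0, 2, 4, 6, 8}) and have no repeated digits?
Last∈{0,2,4,6,8}. Last=0: 1680. Last nonzero: 4×7×P(7,3) = 5880. Total = 7560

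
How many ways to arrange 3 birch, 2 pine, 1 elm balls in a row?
6! / (3! × 2! × 1!) = 60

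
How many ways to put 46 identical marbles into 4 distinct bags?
C(46+4-1, 4-1) = C(49, 3) = 18424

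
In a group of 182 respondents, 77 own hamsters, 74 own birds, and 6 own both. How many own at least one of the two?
|A∪B| = |A| + |B| - |A∩B| = 77 + 74 - 6 = 145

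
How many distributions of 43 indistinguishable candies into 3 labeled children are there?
C(43+3-1, 3-1) = C(45, 2) = 990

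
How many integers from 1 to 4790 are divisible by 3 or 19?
⌊4790/3⌋ + ⌊4790/19⌋ - ⌊4790/57⌋ = 1596 + 252 - 84 = 1764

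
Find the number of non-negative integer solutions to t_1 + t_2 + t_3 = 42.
C(42+3-1, 3-1) = C(44, 2) = 946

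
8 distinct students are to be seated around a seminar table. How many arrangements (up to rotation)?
Circular: fix one position, arrange the rest. (8-1)! = 5040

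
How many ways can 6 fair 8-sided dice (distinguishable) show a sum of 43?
Coefficient of x^43 in (x + x² + ... + x^8)^6. By inclusion-exclusion on dice exceeding 8: Σ_j (-1)^j C(6,j)·C(43-1-8j, 5) = C(6,0)·C(42,5) - C(6,1)·C(34,5) + C(6,2)·C(26,5) - C(6,3)·C(18,5) + C(6,4)·C(10,5) = 1·850668 - 6·278256 + 15·65780 - 20·8568 + 15·252 = 252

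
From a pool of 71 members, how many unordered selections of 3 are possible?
C(71,3) = 71!/(3!×68!) = 57155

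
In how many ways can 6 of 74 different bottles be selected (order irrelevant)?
C(74,6) = 74!/(6!×68!) = 185250786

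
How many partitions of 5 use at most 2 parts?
By conjugation, equals partitions of 5 into parts ≤ 2. Let r_j(i) = number of partitions of i into parts ≤ j, for i = 0..5. r_1(i) = 1 for all i; r_j(i) = r_{j-1}(i) + r_j(i-j). Rows j = 2..2: ≤2: 1 1 2 2 3 3. r_2(5) = 3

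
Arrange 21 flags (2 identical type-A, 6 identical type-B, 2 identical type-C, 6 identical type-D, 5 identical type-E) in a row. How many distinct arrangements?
21! / (2! × 6! × 2! × 6! × 5!) = 205323037920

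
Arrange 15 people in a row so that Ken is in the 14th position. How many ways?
Fix one position: (15-1)! = 87178291200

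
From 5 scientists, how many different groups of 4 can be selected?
C(5,4) = 5!/(4!×1!) = 5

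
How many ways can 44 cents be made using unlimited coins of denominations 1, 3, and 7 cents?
Coefficient of x^44 in 1/(1-x^1) · 1/(1-x^3) · 1/(1-x^7). Case on j = number of 7-cent coins (j = 0..6); remainder r = 44 - 7j is made from {1,3} in ⌊r/3⌋+1 ways. r = 44, 37, 30, 23, 16, 9, 2 → 15 + 13 + 11 + 8 + 6 + 4 + 1 = 58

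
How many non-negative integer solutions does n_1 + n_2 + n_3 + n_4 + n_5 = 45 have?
C(45+5-1, 5-1) = C(49, 4) = 211876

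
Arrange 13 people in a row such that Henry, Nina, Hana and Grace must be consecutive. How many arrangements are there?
Treat the 4 as one block: (13-4+1)! × 4! = 3628800 × 24 = 87091200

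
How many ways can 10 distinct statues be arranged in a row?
10! = 3628800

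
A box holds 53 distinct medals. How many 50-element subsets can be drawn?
C(53,50) = 53!/(50!×3!) = 23426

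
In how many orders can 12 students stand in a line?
12! = 479001600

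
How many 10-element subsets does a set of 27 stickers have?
C(27,10) = 27!/(10!×17!) = 8436285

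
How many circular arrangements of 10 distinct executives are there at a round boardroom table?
Circular: fix one position, arrange the rest. (10-1)! = 362880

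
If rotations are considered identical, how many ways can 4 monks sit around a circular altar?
Circular: fix one position, arrange the rest. (4-1)! = 6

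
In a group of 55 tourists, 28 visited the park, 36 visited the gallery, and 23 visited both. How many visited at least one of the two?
|A∪B| = |A| + |B| - |A∩B| = 28 + 36 - 23 = 41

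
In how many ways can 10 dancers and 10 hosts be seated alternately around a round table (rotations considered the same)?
Fix one of the dancers: (10-1)! ways for the remaining dancers, × 10! ways for the hosts = 362880 × 3628800 = 1316818944000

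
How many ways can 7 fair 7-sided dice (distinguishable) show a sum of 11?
Coefficient of x^11 in (x + x² + ... + x^7)^7. By inclusion-exclusion on dice exceeding 7: Σ_j (-1)^j C(7,j)·C(11-1-7j, 6) = C(7,0)·C(10,6) = 1·210 = 210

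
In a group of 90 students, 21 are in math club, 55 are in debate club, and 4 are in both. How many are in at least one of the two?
|A∪B| = |A| + |B| - |A∩B| = 21 + 55 - 4 = 72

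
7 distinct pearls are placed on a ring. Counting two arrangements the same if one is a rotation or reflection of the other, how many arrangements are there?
(7-1)!/2 = 720/2 = 360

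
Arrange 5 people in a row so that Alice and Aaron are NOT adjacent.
Total - adjacent = 5! - (5-1)!×2 = 120 - 48 = 72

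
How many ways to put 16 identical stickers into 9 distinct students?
C(16+9-1, 9-1) = C(24, 8) = 735471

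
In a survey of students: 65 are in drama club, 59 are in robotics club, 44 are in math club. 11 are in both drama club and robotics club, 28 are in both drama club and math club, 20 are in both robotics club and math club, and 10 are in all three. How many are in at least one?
|A∪B∪C| = 65+59+44-11-28-20+10 = 119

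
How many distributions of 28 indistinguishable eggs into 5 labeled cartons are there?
C(28+5-1, 5-1) = C(32, 4) = 35960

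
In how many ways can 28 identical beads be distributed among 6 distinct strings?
C(28+6-1, 6-1) = C(33, 5) = 237336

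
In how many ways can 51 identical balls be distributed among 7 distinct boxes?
C(51+7-1, 7-1) = C(57, 6) = 36288252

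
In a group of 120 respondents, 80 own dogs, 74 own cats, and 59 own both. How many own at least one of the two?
|A∪B| = |A| + |B| - |A∩B| = 80 + 74 - 59 = 95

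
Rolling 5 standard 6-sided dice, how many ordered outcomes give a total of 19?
Coefficient of x^19 in (x + x² + ... + x^6)^5. By inclusion-exclusion on dice exceeding 6: Σ_j (-1)^j C(5,j)·C(19-1-6j, 4) = C(5,0)·C(18,4) - C(5,1)·C(12,4) + C(5,2)·C(6,4) = 1·3060 - 5·495 + 10·15 = 735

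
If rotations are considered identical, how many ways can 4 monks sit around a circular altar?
Circular: fix one position, arrange the rest. (4-1)! = 6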